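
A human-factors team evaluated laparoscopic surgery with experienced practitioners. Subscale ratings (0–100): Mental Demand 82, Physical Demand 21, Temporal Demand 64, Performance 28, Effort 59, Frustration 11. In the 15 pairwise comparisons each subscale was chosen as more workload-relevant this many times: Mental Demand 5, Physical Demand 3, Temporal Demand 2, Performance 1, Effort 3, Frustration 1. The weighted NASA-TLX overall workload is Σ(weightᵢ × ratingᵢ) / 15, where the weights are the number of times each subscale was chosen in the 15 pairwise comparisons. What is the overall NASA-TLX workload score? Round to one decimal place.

The tallies are the weights (they sum to 15).
Weighted sum = 5·82 + 3·21 + 2·64 + 1·28 + 3·59 + 1·11
            = 410 + 63 + 128 + 28 + 177 + 11 = 817.
Overall workload = 817 / 15 = 54.4667 ≈ 54.5.

54.5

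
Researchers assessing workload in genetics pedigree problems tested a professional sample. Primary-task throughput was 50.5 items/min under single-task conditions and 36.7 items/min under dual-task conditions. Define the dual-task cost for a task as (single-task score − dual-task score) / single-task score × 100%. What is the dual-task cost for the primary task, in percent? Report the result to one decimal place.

Cost = (50.5 − 36.7) / 50.5 × 100%
     = 13.8000 / 50.5 × 100% = 27.3267%.
≈ 27.3%.

27.3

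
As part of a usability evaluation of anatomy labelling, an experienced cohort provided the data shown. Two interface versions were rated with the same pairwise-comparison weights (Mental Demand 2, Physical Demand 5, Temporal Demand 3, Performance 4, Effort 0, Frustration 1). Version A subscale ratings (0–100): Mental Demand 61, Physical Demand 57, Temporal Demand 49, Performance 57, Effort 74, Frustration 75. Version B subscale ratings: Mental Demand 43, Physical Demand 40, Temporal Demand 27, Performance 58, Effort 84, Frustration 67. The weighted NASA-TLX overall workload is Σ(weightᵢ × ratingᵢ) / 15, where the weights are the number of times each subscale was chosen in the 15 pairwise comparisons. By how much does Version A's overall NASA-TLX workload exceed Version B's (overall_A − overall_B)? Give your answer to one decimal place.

12.7

Version A weighted sum = 2·61 + 5·57 + 3·49 + 4·57 + 0·74 + 1·75 = 122 + 285 + 147 + 228 + 0 + 75 = 857; overall_A = 857/15 = 57.1333.
Version B weighted sum = 2·43 + 5·40 + 3·27 + 4·58 + 0·84 + 1·67 = 86 + 200 + 81 + 232 + 0 + 67 = 666; overall_B = 666/15 = 44.4000.
Difference = 57.1333 − 44.4000 = 12.7333 ≈ 12.7.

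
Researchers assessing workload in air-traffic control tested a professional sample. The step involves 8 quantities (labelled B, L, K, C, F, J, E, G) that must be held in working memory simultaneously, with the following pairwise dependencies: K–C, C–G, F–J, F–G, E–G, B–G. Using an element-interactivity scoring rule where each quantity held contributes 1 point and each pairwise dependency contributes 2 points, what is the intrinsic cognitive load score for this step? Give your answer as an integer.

Count of quantities held simultaneously: 8.
Count of pairwise dependencies listed: 6.
Element contribution: 8 × 1 = 8.
Interaction contribution: 6 × 2 = 12.
Intrinsic load = 8 + 12 = 20.

20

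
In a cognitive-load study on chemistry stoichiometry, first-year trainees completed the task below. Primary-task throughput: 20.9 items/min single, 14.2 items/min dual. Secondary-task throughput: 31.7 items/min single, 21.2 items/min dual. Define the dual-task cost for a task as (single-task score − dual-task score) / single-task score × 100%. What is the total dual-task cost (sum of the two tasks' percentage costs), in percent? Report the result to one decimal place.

Primary cost = (20.9 − 14.2) / 20.9 × 100% = 32.0574%.
Secondary cost = (31.7 − 21.2) / 31.7 × 100% = 33.1230%.
Total = 32.0574% + 33.1230% = 65.1804% ≈ 65.2%.

65.2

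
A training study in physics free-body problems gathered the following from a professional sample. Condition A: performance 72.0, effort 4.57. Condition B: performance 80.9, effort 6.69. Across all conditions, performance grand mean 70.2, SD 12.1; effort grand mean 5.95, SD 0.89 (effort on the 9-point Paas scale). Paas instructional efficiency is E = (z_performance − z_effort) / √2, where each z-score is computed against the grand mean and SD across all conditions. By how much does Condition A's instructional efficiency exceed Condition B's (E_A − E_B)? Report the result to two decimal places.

Condition A: z_P = (72.0 − 70.2)/12.1 = 0.1488; z_E = (4.57 − 5.95)/0.89 = -1.5506; E_A = (0.1488 − (-1.5506))/√2 = 1.2017.
Condition B: z_P = (80.9 − 70.2)/12.1 = 0.8843; z_E = (6.69 − 5.95)/0.89 = 0.8315; E_B = (0.8843 − 0.8315)/√2 = 0.0373.
E_A − E_B = 1.2017 − 0.0373 = 1.1644 ≈ 1.16.

1.16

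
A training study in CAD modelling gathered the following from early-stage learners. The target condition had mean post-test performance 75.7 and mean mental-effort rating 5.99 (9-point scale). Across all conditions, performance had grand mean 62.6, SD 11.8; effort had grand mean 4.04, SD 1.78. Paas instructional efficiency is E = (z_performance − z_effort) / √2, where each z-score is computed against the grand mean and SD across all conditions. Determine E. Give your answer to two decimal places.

0.01

z_performance = (75.7 − 62.6) / 11.8 = 13.1000 / 11.8 = 1.1102.
z_effort = (5.99 − 4.04) / 1.78 = 1.9500 / 1.78 = 1.0955.
z_P − z_E = 1.1102 − 1.0955 = 0.0147.
E = 0.0147 / √2 = 0.0147 / 1.41421 = 0.0104 ≈ 0.01.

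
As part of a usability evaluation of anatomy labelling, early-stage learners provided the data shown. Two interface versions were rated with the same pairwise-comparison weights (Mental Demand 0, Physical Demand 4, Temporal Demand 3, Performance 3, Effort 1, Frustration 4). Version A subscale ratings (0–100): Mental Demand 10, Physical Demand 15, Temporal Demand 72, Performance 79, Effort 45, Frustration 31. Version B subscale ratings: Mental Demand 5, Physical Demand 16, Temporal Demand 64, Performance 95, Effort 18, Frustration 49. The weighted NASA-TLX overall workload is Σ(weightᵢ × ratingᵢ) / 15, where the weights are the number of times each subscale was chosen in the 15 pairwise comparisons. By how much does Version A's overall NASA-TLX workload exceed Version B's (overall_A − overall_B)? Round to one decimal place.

-4.9

Version A weighted sum = 0·10 + 4·15 + 3·72 + 3·79 + 1·45 + 4·31 = 0 + 60 + 216 + 237 + 45 + 124 = 682; overall_A = 682/15 = 45.4667.
Version B weighted sum = 0·5 + 4·16 + 3·64 + 3·95 + 1·18 + 4·49 = 0 + 64 + 192 + 285 + 18 + 196 = 755; overall_B = 755/15 = 50.3333.
Difference = 45.4667 − 50.3333 = -4.8666 ≈ -4.9.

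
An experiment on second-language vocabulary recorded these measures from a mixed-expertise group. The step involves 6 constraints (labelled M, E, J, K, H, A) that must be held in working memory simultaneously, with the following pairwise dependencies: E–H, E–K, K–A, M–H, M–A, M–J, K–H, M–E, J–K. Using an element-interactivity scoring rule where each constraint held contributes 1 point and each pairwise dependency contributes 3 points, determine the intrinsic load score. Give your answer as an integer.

Count of constraints held simultaneously: 6.
Count of pairwise dependencies listed: 9.
Element contribution: 6 × 1 = 6.
Interaction contribution: 9 × 3 = 27.
Intrinsic load = 6 + 27 = 33.

33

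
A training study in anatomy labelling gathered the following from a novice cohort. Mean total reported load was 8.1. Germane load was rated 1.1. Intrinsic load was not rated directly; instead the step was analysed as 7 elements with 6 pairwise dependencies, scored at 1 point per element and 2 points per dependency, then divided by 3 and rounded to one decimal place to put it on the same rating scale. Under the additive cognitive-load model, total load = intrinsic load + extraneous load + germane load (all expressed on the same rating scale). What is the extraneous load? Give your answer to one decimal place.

Intrinsic (element-interactivity): (7 × 1 + 6 × 2) / 3 = 19 / 3 = 6.3333 → 6.3.
extraneous load = total − intrinsic − germane
             = 8.1 − 6.3 − 1.1 = 0.7.

0.7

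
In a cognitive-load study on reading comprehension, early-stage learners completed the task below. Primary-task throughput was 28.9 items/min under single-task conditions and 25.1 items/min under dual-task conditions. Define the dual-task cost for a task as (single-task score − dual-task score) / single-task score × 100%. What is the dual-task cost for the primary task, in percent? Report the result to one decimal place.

Cost = (28.9 − 25.1) / 28.9 × 100%
     = 3.8000 / 28.9 × 100% = 13.1488%.
≈ 13.1%.

13.1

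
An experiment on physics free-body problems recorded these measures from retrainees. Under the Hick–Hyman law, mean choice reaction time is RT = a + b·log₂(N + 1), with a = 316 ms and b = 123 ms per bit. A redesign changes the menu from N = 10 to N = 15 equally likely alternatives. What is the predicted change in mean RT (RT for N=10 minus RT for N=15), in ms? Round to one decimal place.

RT(10) = 316 + 123·log₂(11) = 316 + 123·3.4594 = 741.5062 ms.
RT(15) = 316 + 123·log₂(16) = 316 + 123·4.0000 = 808.0000 ms.
Difference = 741.5062 − 808.0000 = -66.4938 ≈ -66.5 ms.

-66.5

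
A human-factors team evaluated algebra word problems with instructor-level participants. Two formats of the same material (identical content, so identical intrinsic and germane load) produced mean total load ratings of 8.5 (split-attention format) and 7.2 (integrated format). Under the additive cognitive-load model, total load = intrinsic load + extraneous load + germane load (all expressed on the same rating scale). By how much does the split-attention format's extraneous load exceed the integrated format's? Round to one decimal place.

Intrinsic and germane load are equal across formats, so the difference in total load equals the difference in extraneous load.
Extraneous-load difference = 8.5 − 7.2 = 1.3.

1.3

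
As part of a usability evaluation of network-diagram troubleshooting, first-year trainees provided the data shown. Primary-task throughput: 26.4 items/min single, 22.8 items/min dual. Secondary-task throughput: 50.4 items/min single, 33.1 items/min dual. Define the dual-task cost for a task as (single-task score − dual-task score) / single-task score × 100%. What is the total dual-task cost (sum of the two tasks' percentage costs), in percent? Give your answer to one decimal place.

Primary cost = (26.4 − 22.8) / 26.4 × 100% = 13.6364%.
Secondary cost = (50.4 − 33.1) / 50.4 × 100% = 34.3254%.
Total = 13.6364% + 34.3254% = 47.9618% ≈ 48.0%.

48.0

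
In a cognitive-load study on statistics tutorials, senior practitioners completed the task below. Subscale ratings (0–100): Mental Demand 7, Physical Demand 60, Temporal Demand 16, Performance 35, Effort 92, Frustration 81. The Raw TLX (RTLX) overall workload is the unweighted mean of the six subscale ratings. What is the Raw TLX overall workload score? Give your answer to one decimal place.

48.5

Sum of ratings = 7 + 60 + 16 + 35 + 92 + 81 = 291.
RTLX = 291 / 6 = 48.5000 ≈ 48.5.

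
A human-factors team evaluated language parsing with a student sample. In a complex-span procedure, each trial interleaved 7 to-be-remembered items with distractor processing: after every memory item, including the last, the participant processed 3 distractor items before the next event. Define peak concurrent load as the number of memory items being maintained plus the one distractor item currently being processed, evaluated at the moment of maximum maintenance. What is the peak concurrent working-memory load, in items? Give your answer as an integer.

8

Maintenance is greatest during the distractor(s) after memory item 7: all 7 memory items are being held.
One distractor item is concurrently being processed.
Peak concurrent load = 7 + 1 = 8 items.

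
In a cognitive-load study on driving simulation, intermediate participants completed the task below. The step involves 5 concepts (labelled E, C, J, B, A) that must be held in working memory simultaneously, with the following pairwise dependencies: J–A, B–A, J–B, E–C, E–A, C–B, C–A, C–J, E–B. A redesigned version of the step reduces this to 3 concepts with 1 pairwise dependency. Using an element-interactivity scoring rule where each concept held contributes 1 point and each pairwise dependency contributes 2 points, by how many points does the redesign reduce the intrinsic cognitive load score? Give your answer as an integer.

Original: 5 × 1 + 9 × 2 = 5 + 18 = 23.
Redesigned: 3 × 1 + 1 × 2 = 3 + 2 = 5.
Reduction = 23 − 5 = 18.

18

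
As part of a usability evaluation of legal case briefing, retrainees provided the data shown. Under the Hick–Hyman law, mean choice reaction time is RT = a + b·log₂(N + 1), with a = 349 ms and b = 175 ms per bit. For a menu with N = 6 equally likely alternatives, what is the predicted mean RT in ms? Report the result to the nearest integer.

log₂(6 + 1) = log₂(7) = 2.8074.
RT = 349 + 175 × 2.8074 = 349 + 491.2950 = 840.2950 ms.
≈ 840 ms.

840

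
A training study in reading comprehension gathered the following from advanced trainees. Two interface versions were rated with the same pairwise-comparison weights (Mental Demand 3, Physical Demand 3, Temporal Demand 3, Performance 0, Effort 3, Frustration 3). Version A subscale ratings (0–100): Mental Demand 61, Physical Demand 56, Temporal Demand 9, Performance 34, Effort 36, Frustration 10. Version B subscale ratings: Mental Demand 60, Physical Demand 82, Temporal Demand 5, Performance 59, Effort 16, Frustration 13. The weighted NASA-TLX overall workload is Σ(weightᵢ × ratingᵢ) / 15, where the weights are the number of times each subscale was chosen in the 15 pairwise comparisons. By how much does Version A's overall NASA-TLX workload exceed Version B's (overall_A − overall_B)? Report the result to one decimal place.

Version A weighted sum = 3·61 + 3·56 + 3·9 + 0·34 + 3·36 + 3·10 = 183 + 168 + 27 + 0 + 108 + 30 = 516; overall_A = 516/15 = 34.4000.
Version B weighted sum = 3·60 + 3·82 + 3·5 + 0·59 + 3·16 + 3·13 = 180 + 246 + 15 + 0 + 48 + 39 = 528; overall_B = 528/15 = 35.2000.
Difference = 34.4000 − 35.2000 = -0.8000 ≈ -0.8.

-0.8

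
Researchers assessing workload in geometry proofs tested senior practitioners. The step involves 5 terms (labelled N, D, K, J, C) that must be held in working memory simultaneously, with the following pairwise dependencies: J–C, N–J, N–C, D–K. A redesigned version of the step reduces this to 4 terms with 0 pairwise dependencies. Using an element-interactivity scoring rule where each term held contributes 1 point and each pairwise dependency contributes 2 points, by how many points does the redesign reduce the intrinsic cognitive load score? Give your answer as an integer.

9

Original: 5 × 1 + 4 × 2 = 5 + 8 = 13.
Redesigned: 4 × 1 + 0 × 2 = 4 + 0 = 4.
Reduction = 13 − 4 = 9.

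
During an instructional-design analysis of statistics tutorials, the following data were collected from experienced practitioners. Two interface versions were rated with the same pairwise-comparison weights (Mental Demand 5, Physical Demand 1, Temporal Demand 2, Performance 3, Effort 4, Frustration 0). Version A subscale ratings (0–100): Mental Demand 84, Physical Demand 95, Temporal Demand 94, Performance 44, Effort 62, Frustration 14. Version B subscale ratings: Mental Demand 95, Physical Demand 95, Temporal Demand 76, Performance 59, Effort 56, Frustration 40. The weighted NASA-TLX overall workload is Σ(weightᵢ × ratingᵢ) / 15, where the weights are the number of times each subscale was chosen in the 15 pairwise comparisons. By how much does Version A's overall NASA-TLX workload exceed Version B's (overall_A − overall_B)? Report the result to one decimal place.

Version A weighted sum = 5·84 + 1·95 + 2·94 + 3·44 + 4·62 + 0·14 = 420 + 95 + 188 + 132 + 248 + 0 = 1083; overall_A = 1083/15 = 72.2000.
Version B weighted sum = 5·95 + 1·95 + 2·76 + 3·59 + 4·56 + 0·40 = 475 + 95 + 152 + 177 + 224 + 0 = 1123; overall_B = 1123/15 = 74.8667.
Difference = 72.2000 − 74.8667 = -2.6667 ≈ -2.7.

-2.7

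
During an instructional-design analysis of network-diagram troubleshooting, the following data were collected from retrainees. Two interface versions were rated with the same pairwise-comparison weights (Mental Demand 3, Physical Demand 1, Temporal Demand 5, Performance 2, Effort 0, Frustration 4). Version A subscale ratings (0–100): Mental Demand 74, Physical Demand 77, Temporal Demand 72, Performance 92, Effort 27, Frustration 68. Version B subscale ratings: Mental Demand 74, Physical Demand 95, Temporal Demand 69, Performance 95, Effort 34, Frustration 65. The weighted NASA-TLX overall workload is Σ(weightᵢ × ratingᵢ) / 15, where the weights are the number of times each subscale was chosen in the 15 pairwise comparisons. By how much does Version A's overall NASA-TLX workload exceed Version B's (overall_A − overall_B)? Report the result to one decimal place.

Version A weighted sum = 3·74 + 1·77 + 5·72 + 2·92 + 0·27 + 4·68 = 222 + 77 + 360 + 184 + 0 + 272 = 1115; overall_A = 1115/15 = 74.3333.
Version B weighted sum = 3·74 + 1·95 + 5·69 + 2·95 + 0·34 + 4·65 = 222 + 95 + 345 + 190 + 0 + 260 = 1112; overall_B = 1112/15 = 74.1333.
Difference = 74.3333 − 74.1333 = 0.2000 ≈ 0.2.

0.2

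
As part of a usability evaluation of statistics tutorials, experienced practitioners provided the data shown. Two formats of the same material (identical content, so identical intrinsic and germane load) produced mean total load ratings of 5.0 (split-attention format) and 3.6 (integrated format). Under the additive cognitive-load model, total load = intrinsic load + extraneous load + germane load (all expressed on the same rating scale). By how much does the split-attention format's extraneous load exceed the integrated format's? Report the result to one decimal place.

Intrinsic and germane load are equal across formats, so the difference in total load equals the difference in extraneous load.
Extraneous-load difference = 5.0 − 3.6 = 1.4.

1.4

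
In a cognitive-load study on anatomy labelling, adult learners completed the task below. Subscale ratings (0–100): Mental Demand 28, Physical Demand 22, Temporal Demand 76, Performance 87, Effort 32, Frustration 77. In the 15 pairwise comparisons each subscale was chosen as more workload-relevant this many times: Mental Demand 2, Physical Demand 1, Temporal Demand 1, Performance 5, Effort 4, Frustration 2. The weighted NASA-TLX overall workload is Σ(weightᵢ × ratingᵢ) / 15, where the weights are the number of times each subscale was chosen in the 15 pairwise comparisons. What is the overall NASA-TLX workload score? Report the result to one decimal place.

58.1

The tallies are the weights (they sum to 15).
Weighted sum = 2·28 + 1·22 + 1·76 + 5·87 + 4·32 + 2·77
            = 56 + 22 + 76 + 435 + 128 + 154 = 871.
Overall workload = 871 / 15 = 58.0667 ≈ 58.1.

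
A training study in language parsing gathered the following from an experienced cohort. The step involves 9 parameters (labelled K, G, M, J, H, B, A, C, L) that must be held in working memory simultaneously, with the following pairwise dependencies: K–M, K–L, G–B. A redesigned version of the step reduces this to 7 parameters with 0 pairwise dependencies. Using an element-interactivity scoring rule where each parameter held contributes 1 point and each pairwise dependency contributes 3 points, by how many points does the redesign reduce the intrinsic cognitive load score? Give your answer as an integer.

Original: 9 × 1 + 3 × 3 = 9 + 9 = 18.
Redesigned: 7 × 1 + 0 × 3 = 7 + 0 = 7.
Reduction = 18 − 7 = 11.

11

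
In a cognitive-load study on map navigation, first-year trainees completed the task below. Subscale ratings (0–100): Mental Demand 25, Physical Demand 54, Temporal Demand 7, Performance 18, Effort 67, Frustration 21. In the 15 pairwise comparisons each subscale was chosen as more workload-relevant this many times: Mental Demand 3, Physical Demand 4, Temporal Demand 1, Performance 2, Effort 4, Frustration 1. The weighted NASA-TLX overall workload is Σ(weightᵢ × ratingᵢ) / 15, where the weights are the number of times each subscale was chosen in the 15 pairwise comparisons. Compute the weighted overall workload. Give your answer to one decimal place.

The tallies are the weights (they sum to 15).
Weighted sum = 3·25 + 4·54 + 1·7 + 2·18 + 4·67 + 1·21
            = 75 + 216 + 7 + 36 + 268 + 21 = 623.
Overall workload = 623 / 15 = 41.5333 ≈ 41.5.

41.5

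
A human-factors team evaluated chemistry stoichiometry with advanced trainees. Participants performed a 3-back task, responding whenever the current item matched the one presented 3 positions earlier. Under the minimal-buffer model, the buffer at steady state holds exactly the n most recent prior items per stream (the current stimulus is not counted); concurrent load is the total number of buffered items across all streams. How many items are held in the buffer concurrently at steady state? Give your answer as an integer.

The buffer holds the 3 most recent prior items.
Steady-state concurrent load = 3 items.

3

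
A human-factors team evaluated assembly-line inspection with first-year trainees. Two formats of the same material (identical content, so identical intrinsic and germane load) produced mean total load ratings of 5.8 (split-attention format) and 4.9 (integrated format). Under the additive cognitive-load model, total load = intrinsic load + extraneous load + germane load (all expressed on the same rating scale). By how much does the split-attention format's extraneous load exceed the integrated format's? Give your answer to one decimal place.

Intrinsic and germane load are equal across formats, so the difference in total load equals the difference in extraneous load.
Extraneous-load difference = 5.8 − 4.9 = 0.9.

0.9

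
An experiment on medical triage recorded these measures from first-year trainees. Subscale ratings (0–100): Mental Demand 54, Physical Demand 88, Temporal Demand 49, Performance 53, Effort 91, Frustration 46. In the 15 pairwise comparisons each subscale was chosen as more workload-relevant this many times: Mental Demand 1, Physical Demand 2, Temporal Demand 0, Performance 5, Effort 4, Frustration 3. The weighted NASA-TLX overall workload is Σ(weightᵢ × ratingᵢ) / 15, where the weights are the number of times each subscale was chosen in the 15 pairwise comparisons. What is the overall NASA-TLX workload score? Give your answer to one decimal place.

The tallies are the weights (they sum to 15).
Weighted sum = 1·54 + 2·88 + 0·49 + 5·53 + 4·91 + 3·46
            = 54 + 176 + 0 + 265 + 364 + 138 = 997.
Overall workload = 997 / 15 = 66.4667 ≈ 66.5.

66.5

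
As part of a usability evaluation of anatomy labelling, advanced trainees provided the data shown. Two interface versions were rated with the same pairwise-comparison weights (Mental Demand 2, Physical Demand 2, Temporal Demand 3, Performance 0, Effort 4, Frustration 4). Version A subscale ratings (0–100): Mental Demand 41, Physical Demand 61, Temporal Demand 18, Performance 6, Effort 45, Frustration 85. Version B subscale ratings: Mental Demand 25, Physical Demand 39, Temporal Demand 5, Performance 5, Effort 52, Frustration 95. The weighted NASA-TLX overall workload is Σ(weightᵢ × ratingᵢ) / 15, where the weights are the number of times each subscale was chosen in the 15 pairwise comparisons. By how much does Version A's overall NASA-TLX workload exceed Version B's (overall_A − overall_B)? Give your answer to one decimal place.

Version A weighted sum = 2·41 + 2·61 + 3·18 + 0·6 + 4·45 + 4·85 = 82 + 122 + 54 + 0 + 180 + 340 = 778; overall_A = 778/15 = 51.8667.
Version B weighted sum = 2·25 + 2·39 + 3·5 + 0·5 + 4·52 + 4·95 = 50 + 78 + 15 + 0 + 208 + 380 = 731; overall_B = 731/15 = 48.7333.
Difference = 51.8667 − 48.7333 = 3.1334 ≈ 3.1.

3.1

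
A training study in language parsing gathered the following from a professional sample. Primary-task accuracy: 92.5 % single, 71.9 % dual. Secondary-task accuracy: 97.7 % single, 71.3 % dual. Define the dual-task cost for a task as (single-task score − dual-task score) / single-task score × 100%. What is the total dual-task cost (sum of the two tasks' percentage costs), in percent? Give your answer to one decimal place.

49.3

Primary cost = (92.5 − 71.9) / 92.5 × 100% = 22.2703%.
Secondary cost = (97.7 − 71.3) / 97.7 × 100% = 27.0215%.
Total = 22.2703% + 27.0215% = 49.2918% ≈ 49.3%.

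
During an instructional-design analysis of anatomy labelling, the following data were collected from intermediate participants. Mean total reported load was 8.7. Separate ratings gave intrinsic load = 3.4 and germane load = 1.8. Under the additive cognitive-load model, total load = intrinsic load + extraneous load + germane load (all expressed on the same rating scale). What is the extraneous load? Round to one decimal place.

3.5

extraneous load = total − intrinsic − germane
             = 8.7 − 3.4 − 1.8 = 3.5.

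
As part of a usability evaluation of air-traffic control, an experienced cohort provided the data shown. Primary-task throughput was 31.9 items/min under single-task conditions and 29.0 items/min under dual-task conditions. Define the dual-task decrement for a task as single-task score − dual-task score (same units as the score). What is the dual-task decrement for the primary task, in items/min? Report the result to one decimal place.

Decrement = 31.9 − 29.0 = 2.9000 items/min ≈ 2.9 items/min.

2.9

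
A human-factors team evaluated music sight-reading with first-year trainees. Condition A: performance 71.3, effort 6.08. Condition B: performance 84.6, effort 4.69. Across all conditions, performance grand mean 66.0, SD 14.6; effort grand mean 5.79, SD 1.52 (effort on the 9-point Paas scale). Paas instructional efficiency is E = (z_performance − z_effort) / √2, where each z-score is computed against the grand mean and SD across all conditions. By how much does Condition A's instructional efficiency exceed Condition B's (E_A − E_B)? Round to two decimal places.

Condition A: z_P = (71.3 − 66.0)/14.6 = 0.3630; z_E = (6.08 − 5.79)/1.52 = 0.1908; E_A = (0.3630 − 0.1908)/√2 = 0.1218.
Condition B: z_P = (84.6 − 66.0)/14.6 = 1.2740; z_E = (4.69 − 5.79)/1.52 = -0.7237; E_B = (1.2740 − (-0.7237))/√2 = 1.4126.
E_A − E_B = 0.1218 − 1.4126 = -1.2908 ≈ -1.29.

-1.29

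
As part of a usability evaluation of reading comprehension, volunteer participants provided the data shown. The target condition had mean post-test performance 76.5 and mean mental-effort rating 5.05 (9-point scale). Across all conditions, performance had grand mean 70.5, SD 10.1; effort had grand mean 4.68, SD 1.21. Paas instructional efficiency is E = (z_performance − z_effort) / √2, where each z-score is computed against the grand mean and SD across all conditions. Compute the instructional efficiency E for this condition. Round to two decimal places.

0.20

z_performance = (76.5 − 70.5) / 10.1 = 6.0000 / 10.1 = 0.5941.
z_effort = (5.05 − 4.68) / 1.21 = 0.3700 / 1.21 = 0.3058.
z_P − z_E = 0.5941 − 0.3058 = 0.2883.
E = 0.2883 / √2 = 0.2883 / 1.41421 = 0.2039 ≈ 0.20.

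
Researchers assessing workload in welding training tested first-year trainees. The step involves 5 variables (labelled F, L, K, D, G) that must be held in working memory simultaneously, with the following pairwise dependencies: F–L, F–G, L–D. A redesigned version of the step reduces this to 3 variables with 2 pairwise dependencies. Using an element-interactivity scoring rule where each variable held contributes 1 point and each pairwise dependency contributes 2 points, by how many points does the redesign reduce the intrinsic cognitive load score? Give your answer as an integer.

4

Original: 5 × 1 + 3 × 2 = 5 + 6 = 11.
Redesigned: 3 × 1 + 2 × 2 = 3 + 4 = 7.
Reduction = 11 − 7 = 4.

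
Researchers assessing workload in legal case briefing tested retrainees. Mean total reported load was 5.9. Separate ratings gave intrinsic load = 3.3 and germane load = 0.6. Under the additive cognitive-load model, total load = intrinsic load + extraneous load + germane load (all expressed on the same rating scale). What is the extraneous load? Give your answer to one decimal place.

extraneous load = total − intrinsic − germane
             = 5.9 − 3.3 − 0.6 = 2.0.

2.0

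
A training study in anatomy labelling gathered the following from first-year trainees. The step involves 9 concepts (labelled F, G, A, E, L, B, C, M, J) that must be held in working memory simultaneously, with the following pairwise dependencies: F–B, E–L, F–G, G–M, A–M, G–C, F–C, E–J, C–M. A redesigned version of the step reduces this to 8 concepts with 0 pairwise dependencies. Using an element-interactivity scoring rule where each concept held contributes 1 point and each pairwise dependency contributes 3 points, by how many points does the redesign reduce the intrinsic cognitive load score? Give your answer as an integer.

Original: 9 × 1 + 9 × 3 = 9 + 27 = 36.
Redesigned: 8 × 1 + 0 × 3 = 8 + 0 = 8.
Reduction = 36 − 8 = 28.

28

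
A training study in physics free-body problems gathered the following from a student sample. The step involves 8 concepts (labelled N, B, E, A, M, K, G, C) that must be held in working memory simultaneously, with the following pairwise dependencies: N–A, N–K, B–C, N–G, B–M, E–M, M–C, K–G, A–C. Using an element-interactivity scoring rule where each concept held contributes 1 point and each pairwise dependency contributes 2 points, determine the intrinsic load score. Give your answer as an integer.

26

Count of concepts held simultaneously: 8.
Count of pairwise dependencies listed: 9.
Element contribution: 8 × 1 = 8.
Interaction contribution: 9 × 2 = 18.
Intrinsic load = 8 + 18 = 26.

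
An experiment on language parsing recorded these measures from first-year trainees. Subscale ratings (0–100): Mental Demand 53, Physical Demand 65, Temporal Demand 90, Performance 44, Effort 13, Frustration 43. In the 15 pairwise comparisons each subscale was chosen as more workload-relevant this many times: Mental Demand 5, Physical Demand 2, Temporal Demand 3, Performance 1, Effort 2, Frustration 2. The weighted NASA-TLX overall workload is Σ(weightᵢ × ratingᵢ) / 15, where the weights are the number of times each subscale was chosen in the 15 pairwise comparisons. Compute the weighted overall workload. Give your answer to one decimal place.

The tallies are the weights (they sum to 15).
Weighted sum = 5·53 + 2·65 + 3·90 + 1·44 + 2·13 + 2·43
            = 265 + 130 + 270 + 44 + 26 + 86 = 821.
Overall workload = 821 / 15 = 54.7333 ≈ 54.7.

54.7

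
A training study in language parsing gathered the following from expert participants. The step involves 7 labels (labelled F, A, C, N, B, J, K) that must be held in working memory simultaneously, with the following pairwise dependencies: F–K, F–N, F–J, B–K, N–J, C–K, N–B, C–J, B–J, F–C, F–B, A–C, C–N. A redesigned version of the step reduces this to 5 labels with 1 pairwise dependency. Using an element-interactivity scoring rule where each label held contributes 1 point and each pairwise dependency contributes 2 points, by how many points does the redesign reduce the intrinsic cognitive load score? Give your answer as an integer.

26

Original: 7 × 1 + 13 × 2 = 7 + 26 = 33.
Redesigned: 5 × 1 + 1 × 2 = 5 + 2 = 7.
Reduction = 33 − 7 = 26.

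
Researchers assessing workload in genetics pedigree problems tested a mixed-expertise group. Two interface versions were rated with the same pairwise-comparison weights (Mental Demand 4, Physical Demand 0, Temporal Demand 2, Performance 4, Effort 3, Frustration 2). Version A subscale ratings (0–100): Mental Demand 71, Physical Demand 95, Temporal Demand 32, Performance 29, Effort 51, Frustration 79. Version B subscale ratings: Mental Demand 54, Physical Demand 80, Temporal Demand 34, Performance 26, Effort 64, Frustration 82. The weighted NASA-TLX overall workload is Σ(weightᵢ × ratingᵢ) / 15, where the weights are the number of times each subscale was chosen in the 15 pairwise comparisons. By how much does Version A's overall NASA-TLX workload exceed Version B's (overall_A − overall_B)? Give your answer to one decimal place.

Version A weighted sum = 4·71 + 0·95 + 2·32 + 4·29 + 3·51 + 2·79 = 284 + 0 + 64 + 116 + 153 + 158 = 775; overall_A = 775/15 = 51.6667.
Version B weighted sum = 4·54 + 0·80 + 2·34 + 4·26 + 3·64 + 2·82 = 216 + 0 + 68 + 104 + 192 + 164 = 744; overall_B = 744/15 = 49.6000.
Difference = 51.6667 − 49.6000 = 2.0667 ≈ 2.1.

2.1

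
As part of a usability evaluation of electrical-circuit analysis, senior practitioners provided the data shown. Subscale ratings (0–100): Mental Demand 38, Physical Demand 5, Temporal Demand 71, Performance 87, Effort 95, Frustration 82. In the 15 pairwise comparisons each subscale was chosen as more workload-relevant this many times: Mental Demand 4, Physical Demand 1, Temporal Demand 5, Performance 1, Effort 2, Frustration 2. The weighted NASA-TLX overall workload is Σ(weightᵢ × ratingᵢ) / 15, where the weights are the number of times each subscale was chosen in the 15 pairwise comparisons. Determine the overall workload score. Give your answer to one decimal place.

63.5

The tallies are the weights (they sum to 15).
Weighted sum = 4·38 + 1·5 + 5·71 + 1·87 + 2·95 + 2·82
            = 152 + 5 + 355 + 87 + 190 + 164 = 953.
Overall workload = 953 / 15 = 63.5333 ≈ 63.5.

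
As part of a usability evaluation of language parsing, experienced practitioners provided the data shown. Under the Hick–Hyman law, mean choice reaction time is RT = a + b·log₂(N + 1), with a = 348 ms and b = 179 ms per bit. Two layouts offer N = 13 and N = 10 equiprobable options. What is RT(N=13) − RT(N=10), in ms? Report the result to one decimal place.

RT(13) = 348 + 179·log₂(14) = 348 + 179·3.8074 = 1029.5246 ms.
RT(10) = 348 + 179·log₂(11) = 348 + 179·3.4594 = 967.2326 ms.
Difference = 1029.5246 − 967.2326 = 62.2920 ≈ 62.3 ms.

62.3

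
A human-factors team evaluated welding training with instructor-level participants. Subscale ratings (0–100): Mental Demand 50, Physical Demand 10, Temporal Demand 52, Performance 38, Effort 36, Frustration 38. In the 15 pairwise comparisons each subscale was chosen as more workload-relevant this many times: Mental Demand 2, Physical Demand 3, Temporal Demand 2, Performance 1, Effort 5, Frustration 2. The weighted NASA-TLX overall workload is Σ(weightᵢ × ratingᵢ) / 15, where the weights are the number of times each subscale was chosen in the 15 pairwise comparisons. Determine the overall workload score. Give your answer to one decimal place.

35.2

The tallies are the weights (they sum to 15).
Weighted sum = 2·50 + 3·10 + 2·52 + 1·38 + 5·36 + 2·38
            = 100 + 30 + 104 + 38 + 180 + 76 = 528.
Overall workload = 528 / 15 = 35.2000 ≈ 35.2.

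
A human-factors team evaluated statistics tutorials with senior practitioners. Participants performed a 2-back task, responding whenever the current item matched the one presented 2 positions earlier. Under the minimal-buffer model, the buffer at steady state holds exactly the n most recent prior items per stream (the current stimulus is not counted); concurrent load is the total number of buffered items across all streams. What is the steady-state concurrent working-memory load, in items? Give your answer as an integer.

2

The buffer holds the 2 most recent prior items.
Steady-state concurrent load = 2 items.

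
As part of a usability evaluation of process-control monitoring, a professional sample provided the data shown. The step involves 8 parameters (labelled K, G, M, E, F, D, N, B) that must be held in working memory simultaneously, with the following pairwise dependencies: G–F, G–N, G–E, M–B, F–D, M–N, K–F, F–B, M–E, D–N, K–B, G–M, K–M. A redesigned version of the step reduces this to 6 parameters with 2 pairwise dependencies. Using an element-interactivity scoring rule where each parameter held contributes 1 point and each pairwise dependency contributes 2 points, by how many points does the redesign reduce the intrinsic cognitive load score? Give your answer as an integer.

Original: 8 × 1 + 13 × 2 = 8 + 26 = 34.
Redesigned: 6 × 1 + 2 × 2 = 6 + 4 = 10.
Reduction = 34 − 10 = 24.

24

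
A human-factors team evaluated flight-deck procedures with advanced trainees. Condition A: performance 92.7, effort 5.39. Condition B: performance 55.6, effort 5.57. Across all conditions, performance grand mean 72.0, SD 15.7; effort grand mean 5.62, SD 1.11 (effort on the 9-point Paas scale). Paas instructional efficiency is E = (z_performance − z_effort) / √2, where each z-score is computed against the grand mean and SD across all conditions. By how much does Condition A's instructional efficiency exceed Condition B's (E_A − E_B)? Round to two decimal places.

1.79

Condition A: z_P = (92.7 − 72.0)/15.7 = 1.3185; z_E = (5.39 − 5.62)/1.11 = -0.2072; E_A = (1.3185 − (-0.2072))/√2 = 1.0788.
Condition B: z_P = (55.6 − 72.0)/15.7 = -1.0446; z_E = (5.57 − 5.62)/1.11 = -0.0450; E_B = (-1.0446 − (-0.0450))/√2 = -0.7068.
E_A − E_B = 1.0788 − (-0.7068) = 1.7856 ≈ 1.79.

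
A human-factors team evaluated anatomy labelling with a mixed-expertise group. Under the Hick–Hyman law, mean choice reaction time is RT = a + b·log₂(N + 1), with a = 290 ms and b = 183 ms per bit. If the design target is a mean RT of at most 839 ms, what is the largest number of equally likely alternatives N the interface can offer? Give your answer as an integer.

Set 290 + 183·log₂(N + 1) ≤ 839.
log₂(N + 1) ≤ (839 − 290) / 183 = 3.0000.
N + 1 ≤ 2^3.0000 = 8.0000.
N ≤ 7.0000, so the largest integer N is 7.

7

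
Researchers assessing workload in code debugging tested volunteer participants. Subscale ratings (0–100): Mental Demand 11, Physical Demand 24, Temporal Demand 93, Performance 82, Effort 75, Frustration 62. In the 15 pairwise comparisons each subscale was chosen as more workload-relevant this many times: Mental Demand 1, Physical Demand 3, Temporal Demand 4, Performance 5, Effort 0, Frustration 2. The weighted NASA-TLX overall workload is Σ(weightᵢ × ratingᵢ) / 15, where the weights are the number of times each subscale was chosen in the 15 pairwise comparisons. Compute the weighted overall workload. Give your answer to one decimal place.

The tallies are the weights (they sum to 15).
Weighted sum = 1·11 + 3·24 + 4·93 + 5·82 + 0·75 + 2·62
            = 11 + 72 + 372 + 410 + 0 + 124 = 989.
Overall workload = 989 / 15 = 65.9333 ≈ 65.9.

65.9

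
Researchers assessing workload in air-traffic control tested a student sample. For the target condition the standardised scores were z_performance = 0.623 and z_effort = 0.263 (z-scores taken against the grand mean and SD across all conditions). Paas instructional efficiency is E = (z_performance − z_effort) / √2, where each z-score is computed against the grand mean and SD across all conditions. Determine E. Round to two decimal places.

0.25

z_P − z_E = 0.623 − 0.263 = 0.3600.
E = 0.3600 / √2 = 0.3600 / 1.41421 = 0.2546 ≈ 0.25.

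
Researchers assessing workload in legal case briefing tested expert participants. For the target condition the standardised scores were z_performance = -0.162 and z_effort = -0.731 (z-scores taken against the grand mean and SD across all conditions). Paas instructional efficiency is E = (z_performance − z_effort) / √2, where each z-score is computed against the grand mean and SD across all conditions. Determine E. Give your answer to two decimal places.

z_P − z_E = -0.162 − (-0.731) = 0.5690.
E = 0.5690 / √2 = 0.5690 / 1.41421 = 0.4023 ≈ 0.40.

0.40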